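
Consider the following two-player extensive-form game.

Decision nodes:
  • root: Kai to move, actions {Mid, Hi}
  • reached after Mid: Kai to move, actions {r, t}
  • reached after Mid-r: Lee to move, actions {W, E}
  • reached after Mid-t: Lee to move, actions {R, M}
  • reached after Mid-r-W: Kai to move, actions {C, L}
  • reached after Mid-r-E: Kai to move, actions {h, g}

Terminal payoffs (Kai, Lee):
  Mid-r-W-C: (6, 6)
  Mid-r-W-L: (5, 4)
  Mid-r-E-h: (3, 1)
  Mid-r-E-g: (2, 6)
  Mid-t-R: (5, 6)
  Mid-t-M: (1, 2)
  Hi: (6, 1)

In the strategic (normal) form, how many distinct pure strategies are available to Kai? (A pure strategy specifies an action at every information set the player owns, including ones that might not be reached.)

16

Kai owns the root with actions {Mid, Hi} — two choices.
Kai owns the node after Mid with actions {r, t} — two choices.
Kai owns the node after Mid-r-W with actions {C, L} — two choices.
Kai owns the node after Mid-r-E with actions {h, g} — two choices.
A pure strategy fixes one action at each information set independently, so the count is the product 2 × 2 × 2 × 2 = 16.
(For reference, Lee has 4 pure strategies, giving a 16×4 normal-form matrix.)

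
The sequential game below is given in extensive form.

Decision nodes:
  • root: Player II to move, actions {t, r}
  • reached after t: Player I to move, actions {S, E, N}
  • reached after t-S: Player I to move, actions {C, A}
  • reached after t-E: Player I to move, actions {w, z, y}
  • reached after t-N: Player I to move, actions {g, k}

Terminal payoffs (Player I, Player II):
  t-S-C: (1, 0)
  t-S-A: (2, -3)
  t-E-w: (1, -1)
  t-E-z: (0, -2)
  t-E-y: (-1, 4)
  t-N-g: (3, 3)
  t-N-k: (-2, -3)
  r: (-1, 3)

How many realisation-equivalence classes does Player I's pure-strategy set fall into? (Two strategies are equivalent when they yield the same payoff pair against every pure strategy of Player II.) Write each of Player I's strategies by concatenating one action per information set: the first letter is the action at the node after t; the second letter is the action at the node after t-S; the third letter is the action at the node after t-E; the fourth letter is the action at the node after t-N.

Player I has 36 pure strategies: SCwg, SCwk, SCzg, SCzk, SCyg, SCyk, SAwg, SAwk, SAzg, SAzk, SAyg, SAyk, ECwg, ECwk, ECzg, ECzk, ECyg, ECyk, EAwg, EAwk, EAzg, EAzk, EAyg, EAyk, NCwg, NCwk, NCzg, NCzk, NCyg, NCyk, NAwg, NAwk, NAzg, NAzk, NAyg, NAyk. Columns: t, r.
{SCwg, SCwk, SCzg, SCzk, SCyg, SCyk} → row (1,0) (-1,3)
{SAwg, SAwk, SAzg, SAzk, SAyg, SAyk} → row (2,-3) (-1,3)
{ECwg, ECwk, EAwg, EAwk} → row (1,-1) (-1,3)
{ECzg, ECzk, EAzg, EAzk} → row (0,-2) (-1,3)
{ECyg, ECyk, EAyg, EAyk} → row (-1,4) (-1,3)
{NCwg, NCzg, NCyg, NAwg, NAzg, NAyg} → row (3,3) (-1,3)
{NCwk, NCzk, NCyk, NAwk, NAzk, NAyk} → row (-2,-3) (-1,3)
That's 7 distinct rows out of 36 strategies.

7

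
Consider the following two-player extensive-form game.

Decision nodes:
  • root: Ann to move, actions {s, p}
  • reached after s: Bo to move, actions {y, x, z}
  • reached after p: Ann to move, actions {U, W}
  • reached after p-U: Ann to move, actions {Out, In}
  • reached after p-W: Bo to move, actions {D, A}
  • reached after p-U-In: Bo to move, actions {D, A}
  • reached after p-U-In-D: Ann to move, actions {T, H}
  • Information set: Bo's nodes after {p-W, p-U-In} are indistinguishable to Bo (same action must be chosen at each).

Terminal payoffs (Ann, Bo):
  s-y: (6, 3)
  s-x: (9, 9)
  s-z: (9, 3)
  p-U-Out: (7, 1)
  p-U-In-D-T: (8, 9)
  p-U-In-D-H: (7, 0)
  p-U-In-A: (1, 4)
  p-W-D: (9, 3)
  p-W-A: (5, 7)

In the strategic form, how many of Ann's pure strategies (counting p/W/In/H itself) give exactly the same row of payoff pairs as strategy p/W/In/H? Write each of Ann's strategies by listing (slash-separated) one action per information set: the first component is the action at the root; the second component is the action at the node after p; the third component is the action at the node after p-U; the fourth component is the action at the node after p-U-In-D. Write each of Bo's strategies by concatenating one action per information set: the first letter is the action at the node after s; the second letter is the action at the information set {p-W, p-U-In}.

4

Row for p/W/In/H (columns yD, yA, xD, xA, zD, zA): (9,3) (5,7) (9,3) (5,7) (9,3) (5,7).
Under p/W/In/H, Ann's choice at the node after p-U and at the node after p-U-In-D can never be reached regardless of what Bo does, so varying those choices leaves every outcome unchanged.
Holding the reachable choices fixed and varying the unreachable ones freely already gives 2 × 2 = 4 equivalent strategies.
No other strategy reproduces this row, so those 4 are the full class: p/W/Out/T, p/W/Out/H, p/W/In/T, p/W/In/H.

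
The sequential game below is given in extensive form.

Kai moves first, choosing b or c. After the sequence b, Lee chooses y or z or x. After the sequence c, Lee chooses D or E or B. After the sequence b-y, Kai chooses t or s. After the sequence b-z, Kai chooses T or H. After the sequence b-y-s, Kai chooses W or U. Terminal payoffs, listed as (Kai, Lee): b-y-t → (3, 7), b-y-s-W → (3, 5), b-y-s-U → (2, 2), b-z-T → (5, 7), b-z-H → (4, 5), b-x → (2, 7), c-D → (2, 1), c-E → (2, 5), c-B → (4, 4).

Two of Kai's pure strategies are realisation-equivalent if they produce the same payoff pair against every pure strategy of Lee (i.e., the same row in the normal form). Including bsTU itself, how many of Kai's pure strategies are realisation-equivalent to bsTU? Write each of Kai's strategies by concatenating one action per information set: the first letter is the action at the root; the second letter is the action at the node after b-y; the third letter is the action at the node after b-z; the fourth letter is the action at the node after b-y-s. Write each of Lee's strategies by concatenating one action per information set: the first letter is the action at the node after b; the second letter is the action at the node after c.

1

Row for bsTU (columns yD, yE, yB, zD, zE, zB, xD, xE, xB): (2,2) (2,2) (2,2) (5,7) (5,7) (5,7) (2,7) (2,7) (2,7).
Every one of Kai's information sets is on the play path for some reply by Lee when Kai follows bsTU.
Changing the action at any of them therefore changes at least one column, so only bsTU itself gives this row.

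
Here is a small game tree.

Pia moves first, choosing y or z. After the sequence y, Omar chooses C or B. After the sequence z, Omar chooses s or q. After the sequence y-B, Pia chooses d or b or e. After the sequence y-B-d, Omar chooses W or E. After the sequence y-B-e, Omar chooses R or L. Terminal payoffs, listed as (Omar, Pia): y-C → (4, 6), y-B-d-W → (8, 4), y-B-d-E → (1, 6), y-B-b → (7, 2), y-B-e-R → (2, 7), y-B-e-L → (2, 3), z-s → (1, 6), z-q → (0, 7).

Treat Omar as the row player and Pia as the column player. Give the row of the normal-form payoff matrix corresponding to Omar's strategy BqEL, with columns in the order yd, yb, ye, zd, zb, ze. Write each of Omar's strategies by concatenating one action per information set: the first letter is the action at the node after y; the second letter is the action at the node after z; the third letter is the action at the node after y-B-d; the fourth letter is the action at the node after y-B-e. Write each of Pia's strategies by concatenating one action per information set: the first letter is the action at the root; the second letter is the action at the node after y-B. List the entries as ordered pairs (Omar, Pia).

(1,6) (7,2) (2,3) (0,7) (0,7) (0,7)

vs yd: Pia plays y → Omar plays B at [y] → Pia plays d at [y-B] → Omar plays E at [y-B-d] → (1, 6)
vs yb: Pia plays y → Omar plays B at [y] → Pia plays b at [y-B] → (7, 2)
vs ye: Pia plays y → Omar plays B at [y] → Pia plays e at [y-B] → Omar plays L at [y-B-e] → (2, 3)
vs zd: Pia plays z → Omar plays q at [z] → (0, 7)
vs zb: Pia plays z → Omar plays q at [z] → (0, 7)
vs ze: Pia plays z → Omar plays q at [z] → (0, 7)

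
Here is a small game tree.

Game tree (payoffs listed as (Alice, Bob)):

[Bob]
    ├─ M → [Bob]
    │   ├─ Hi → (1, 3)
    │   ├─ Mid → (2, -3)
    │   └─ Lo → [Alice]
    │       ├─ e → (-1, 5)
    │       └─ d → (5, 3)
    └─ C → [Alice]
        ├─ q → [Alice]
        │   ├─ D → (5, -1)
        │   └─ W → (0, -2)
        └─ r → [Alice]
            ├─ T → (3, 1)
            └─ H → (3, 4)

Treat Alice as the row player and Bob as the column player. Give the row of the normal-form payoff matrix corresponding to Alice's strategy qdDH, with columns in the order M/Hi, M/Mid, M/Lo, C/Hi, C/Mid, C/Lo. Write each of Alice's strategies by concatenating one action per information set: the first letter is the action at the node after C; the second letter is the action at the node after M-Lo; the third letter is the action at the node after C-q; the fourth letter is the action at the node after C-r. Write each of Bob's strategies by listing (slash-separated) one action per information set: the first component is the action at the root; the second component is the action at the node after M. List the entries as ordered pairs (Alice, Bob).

(1,3) (2,-3) (5,3) (5,-1) (5,-1) (5,-1)

vs M/Hi: Bob plays M → Bob plays Hi at [M] → (1, 3)
vs M/Mid: Bob plays M → Bob plays Mid at [M] → (2, -3)
vs M/Lo: Bob plays M → Bob plays Lo at [M] → Alice plays d at [M-Lo] → (5, 3)
vs C/Hi: Bob plays C → Alice plays q at [C] → Alice plays D at [C-q] → (5, -1)
vs C/Mid: Bob plays C → Alice plays q at [C] → Alice plays D at [C-q] → (5, -1)
vs C/Lo: Bob plays C → Alice plays q at [C] → Alice plays D at [C-q] → (5, -1)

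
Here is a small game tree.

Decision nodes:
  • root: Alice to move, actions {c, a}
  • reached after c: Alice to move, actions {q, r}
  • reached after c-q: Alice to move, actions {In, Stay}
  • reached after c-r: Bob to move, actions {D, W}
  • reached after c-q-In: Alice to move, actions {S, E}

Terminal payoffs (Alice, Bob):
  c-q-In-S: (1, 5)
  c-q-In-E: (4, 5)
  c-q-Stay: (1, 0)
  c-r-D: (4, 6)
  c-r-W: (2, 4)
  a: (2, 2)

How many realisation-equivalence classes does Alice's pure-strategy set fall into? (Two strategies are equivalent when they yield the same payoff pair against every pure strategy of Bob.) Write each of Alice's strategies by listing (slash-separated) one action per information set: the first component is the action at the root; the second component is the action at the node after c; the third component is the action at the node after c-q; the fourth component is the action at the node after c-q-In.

5

Alice has 16 pure strategies: c/q/In/S, c/q/In/E, c/q/Stay/S, c/q/Stay/E, c/r/In/S, c/r/In/E, c/r/Stay/S, c/r/Stay/E, a/q/In/S, a/q/In/E, a/q/Stay/S, a/q/Stay/E, a/r/In/S, a/r/In/E, a/r/Stay/S, a/r/Stay/E. Columns: D, W.
{c/q/In/S} → row (1,5) (1,5)
{c/q/In/E} → row (4,5) (4,5)
{c/q/Stay/S, c/q/Stay/E} → row (1,0) (1,0)
{c/r/In/S, c/r/In/E, c/r/Stay/S, c/r/Stay/E} → row (4,6) (2,4)
{a/q/In/S, a/q/In/E, a/q/Stay/S, a/q/Stay/E, a/r/In/S, a/r/In/E, a/r/Stay/S, a/r/Stay/E} → row (2,2) (2,2)
That's 5 distinct rows out of 16 strategies.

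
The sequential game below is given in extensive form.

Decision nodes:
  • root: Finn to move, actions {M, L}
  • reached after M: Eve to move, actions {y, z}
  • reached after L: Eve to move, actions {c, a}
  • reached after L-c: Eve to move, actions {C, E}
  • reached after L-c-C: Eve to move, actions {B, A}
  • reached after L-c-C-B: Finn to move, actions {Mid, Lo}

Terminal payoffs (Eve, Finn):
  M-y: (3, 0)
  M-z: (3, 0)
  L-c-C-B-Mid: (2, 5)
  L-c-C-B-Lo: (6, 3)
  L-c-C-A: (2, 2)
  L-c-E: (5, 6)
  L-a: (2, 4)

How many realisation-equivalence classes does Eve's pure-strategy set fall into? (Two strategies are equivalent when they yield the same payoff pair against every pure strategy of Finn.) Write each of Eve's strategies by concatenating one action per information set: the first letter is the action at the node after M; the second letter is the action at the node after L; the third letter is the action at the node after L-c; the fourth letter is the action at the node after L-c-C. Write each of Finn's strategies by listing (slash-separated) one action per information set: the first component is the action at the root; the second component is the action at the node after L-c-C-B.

Eve has 16 pure strategies: ycCB, ycCA, ycEB, ycEA, yaCB, yaCA, yaEB, yaEA, zcCB, zcCA, zcEB, zcEA, zaCB, zaCA, zaEB, zaEA. Columns: M/Mid, M/Lo, L/Mid, L/Lo.
{ycCB, zcCB} → row (3,0) (3,0) (2,5) (6,3)
{ycCA, zcCA} → row (3,0) (3,0) (2,2) (2,2)
{ycEB, ycEA, zcEB, zcEA} → row (3,0) (3,0) (5,6) (5,6)
{yaCB, yaCA, yaEB, yaEA, zaCB, zaCA, zaEB, zaEA} → row (3,0) (3,0) (2,4) (2,4)
That's 4 distinct rows out of 16 strategies.

4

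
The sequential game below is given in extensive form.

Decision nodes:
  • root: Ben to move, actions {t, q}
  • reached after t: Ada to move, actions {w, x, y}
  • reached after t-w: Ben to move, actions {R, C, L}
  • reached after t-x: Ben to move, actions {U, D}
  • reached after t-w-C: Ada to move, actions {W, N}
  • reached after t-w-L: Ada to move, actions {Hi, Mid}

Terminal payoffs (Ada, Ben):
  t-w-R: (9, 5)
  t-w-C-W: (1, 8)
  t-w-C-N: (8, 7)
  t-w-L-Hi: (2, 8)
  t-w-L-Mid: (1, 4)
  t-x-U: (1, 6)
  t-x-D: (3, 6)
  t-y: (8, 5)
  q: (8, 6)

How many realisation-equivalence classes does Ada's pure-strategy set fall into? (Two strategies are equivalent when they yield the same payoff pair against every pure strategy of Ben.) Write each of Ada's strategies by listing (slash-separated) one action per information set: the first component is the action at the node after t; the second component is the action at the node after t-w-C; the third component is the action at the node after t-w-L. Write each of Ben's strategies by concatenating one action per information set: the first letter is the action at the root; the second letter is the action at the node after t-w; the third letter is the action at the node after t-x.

6

Ada has 12 pure strategies: w/W/Hi, w/W/Mid, w/N/Hi, w/N/Mid, x/W/Hi, x/W/Mid, x/N/Hi, x/N/Mid, y/W/Hi, y/W/Mid, y/N/Hi, y/N/Mid. Columns: tRU, tRD, tCU, tCD, tLU, tLD, qRU, qRD, qCU, qCD, qLU, qLD.
{w/W/Hi} → row (9,5) (9,5) (1,8) (1,8) (2,8) (2,8) (8,6) (8,6) (8,6) (8,6) (8,6) (8,6)
{w/W/Mid} → row (9,5) (9,5) (1,8) (1,8) (1,4) (1,4) (8,6) (8,6) (8,6) (8,6) (8,6) (8,6)
{w/N/Hi} → row (9,5) (9,5) (8,7) (8,7) (2,8) (2,8) (8,6) (8,6) (8,6) (8,6) (8,6) (8,6)
{w/N/Mid} → row (9,5) (9,5) (8,7) (8,7) (1,4) (1,4) (8,6) (8,6) (8,6) (8,6) (8,6) (8,6)
{x/W/Hi, x/W/Mid, x/N/Hi, x/N/Mid} → row (1,6) (3,6) (1,6) (3,6) (1,6) (3,6) (8,6) (8,6) (8,6) (8,6) (8,6) (8,6)
{y/W/Hi, y/W/Mid, y/N/Hi, y/N/Mid} → row (8,5) (8,5) (8,5) (8,5) (8,5) (8,5) (8,6) (8,6) (8,6) (8,6) (8,6) (8,6)
That's 6 distinct rows out of 12 strategies.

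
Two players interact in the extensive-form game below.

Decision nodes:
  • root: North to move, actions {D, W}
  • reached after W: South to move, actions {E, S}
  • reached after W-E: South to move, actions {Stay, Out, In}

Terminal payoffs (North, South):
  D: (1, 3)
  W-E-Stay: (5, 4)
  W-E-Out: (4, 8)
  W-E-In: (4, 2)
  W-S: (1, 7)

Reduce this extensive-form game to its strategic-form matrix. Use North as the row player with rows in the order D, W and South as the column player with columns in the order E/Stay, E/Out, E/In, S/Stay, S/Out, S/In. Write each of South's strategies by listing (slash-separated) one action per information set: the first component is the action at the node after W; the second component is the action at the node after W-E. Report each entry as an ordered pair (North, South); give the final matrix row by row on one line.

Row D: E/Stay→(1,3), E/Out→(1,3), E/In→(1,3), S/Stay→(1,3), S/Out→(1,3), S/In→(1,3)
Row W: E/Stay→(5,4), E/Out→(4,8), E/In→(4,2), S/Stay→(1,7), S/Out→(1,7), S/In→(1,7)

D: (1,3) (1,3) (1,3) (1,3) (1,3) (1,3) | W: (5,4) (4,8) (4,2) (1,7) (1,7) (1,7)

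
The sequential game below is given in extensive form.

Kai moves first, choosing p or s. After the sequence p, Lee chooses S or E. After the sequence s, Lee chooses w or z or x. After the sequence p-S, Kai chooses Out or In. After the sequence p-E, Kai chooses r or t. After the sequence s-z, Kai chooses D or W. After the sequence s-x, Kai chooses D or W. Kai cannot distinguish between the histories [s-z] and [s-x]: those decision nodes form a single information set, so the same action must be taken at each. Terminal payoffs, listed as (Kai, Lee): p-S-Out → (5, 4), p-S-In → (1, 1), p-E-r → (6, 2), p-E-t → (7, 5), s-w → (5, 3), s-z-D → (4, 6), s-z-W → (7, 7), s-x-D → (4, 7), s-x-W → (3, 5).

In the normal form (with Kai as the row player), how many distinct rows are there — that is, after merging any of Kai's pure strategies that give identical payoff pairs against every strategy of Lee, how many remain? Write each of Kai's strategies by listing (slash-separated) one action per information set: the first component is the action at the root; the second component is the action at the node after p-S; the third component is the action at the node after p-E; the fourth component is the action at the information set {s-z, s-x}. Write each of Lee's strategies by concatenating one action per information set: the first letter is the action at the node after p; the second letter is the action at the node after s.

Kai has 16 pure strategies: p/Out/r/D, p/Out/r/W, p/Out/t/D, p/Out/t/W, p/In/r/D, p/In/r/W, p/In/t/D, p/In/t/W, s/Out/r/D, s/Out/r/W, s/Out/t/D, s/Out/t/W, s/In/r/D, s/In/r/W, s/In/t/D, s/In/t/W. Columns: Sw, Sz, Sx, Ew, Ez, Ex.
{p/Out/r/D, p/Out/r/W} → row (5,4) (5,4) (5,4) (6,2) (6,2) (6,2)
{p/Out/t/D, p/Out/t/W} → row (5,4) (5,4) (5,4) (7,5) (7,5) (7,5)
{p/In/r/D, p/In/r/W} → row (1,1) (1,1) (1,1) (6,2) (6,2) (6,2)
{p/In/t/D, p/In/t/W} → row (1,1) (1,1) (1,1) (7,5) (7,5) (7,5)
{s/Out/r/D, s/Out/t/D, s/In/r/D, s/In/t/D} → row (5,3) (4,6) (4,7) (5,3) (4,6) (4,7)
{s/Out/r/W, s/Out/t/W, s/In/r/W, s/In/t/W} → row (5,3) (7,7) (3,5) (5,3) (7,7) (3,5)
That's 6 distinct rows out of 16 strategies.

6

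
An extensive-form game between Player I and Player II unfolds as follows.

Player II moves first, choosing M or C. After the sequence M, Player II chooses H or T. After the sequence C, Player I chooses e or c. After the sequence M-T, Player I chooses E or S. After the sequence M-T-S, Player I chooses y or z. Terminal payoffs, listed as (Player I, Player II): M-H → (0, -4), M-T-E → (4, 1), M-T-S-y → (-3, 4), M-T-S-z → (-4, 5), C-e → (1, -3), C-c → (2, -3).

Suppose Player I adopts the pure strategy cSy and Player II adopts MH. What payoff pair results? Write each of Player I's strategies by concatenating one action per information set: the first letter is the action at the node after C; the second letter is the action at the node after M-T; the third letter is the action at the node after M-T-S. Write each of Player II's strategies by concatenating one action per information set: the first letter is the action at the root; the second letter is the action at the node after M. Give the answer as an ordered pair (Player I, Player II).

(0, -4)

Trace the play path from the root:
  Player II plays M
  Player II plays H at [M]
→ terminal payoff (0, -4).
(Player I's choice at the node after C is never reached on this path, so it doesn't affect the outcome.)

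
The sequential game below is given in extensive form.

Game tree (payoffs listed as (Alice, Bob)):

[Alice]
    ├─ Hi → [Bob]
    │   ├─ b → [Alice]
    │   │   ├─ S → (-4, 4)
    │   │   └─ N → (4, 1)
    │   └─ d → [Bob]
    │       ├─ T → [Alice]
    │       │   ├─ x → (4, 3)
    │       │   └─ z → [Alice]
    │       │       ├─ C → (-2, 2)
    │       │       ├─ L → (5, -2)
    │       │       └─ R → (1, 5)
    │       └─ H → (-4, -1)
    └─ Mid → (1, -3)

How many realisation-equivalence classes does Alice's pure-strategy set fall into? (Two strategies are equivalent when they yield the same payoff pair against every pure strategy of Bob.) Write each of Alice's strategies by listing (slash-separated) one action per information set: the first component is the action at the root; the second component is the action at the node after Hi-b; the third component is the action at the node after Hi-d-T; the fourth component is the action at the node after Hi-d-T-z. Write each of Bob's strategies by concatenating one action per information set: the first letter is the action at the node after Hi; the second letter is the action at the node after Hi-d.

9

Alice has 24 pure strategies: Hi/S/x/C, Hi/S/x/L, Hi/S/x/R, Hi/S/z/C, Hi/S/z/L, Hi/S/z/R, Hi/N/x/C, Hi/N/x/L, Hi/N/x/R, Hi/N/z/C, Hi/N/z/L, Hi/N/z/R, Mid/S/x/C, Mid/S/x/L, Mid/S/x/R, Mid/S/z/C, Mid/S/z/L, Mid/S/z/R, Mid/N/x/C, Mid/N/x/L, Mid/N/x/R, Mid/N/z/C, Mid/N/z/L, Mid/N/z/R. Columns: bT, bH, dT, dH.
{Hi/S/x/C, Hi/S/x/L, Hi/S/x/R} → row (-4,4) (-4,4) (4,3) (-4,-1)
{Hi/S/z/C} → row (-4,4) (-4,4) (-2,2) (-4,-1)
{Hi/S/z/L} → row (-4,4) (-4,4) (5,-2) (-4,-1)
{Hi/S/z/R} → row (-4,4) (-4,4) (1,5) (-4,-1)
{Hi/N/x/C, Hi/N/x/L, Hi/N/x/R} → row (4,1) (4,1) (4,3) (-4,-1)
{Hi/N/z/C} → row (4,1) (4,1) (-2,2) (-4,-1)
{Hi/N/z/L} → row (4,1) (4,1) (5,-2) (-4,-1)
{Hi/N/z/R} → row (4,1) (4,1) (1,5) (-4,-1)
{Mid/S/x/C, Mid/S/x/L, Mid/S/x/R, Mid/S/z/C, Mid/S/z/L, Mid/S/z/R, Mid/N/x/C, Mid/N/x/L, Mid/N/x/R, Mid/N/z/C, Mid/N/z/L, Mid/N/z/R} → row (1,-3) (1,-3) (1,-3) (1,-3)
That's 9 distinct rows out of 24 strategies.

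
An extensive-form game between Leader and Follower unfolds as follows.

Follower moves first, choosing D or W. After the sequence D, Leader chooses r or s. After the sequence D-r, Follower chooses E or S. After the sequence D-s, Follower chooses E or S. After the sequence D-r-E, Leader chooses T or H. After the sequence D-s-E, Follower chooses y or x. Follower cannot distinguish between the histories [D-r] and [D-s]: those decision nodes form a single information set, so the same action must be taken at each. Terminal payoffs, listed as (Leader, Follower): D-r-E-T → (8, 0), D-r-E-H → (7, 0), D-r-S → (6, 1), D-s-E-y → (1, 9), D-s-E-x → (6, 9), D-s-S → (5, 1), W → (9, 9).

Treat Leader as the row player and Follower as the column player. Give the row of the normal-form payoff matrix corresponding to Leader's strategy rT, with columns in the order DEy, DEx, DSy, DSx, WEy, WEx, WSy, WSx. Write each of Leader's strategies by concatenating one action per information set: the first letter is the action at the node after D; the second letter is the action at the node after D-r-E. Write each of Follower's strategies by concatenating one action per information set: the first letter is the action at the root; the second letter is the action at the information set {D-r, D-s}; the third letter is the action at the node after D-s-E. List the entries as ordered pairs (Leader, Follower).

(8,0) (8,0) (6,1) (6,1) (9,9) (9,9) (9,9) (9,9)

vs DEy: Follower plays D → Leader plays r at [D] → Follower plays E at [D-r] → Leader plays T at [D-r-E] → (8, 0)
vs DEx: Follower plays D → Leader plays r at [D] → Follower plays E at [D-r] → Leader plays T at [D-r-E] → (8, 0)
vs DSy: Follower plays D → Leader plays r at [D] → Follower plays S at [D-r] → (6, 1)
vs DSx: Follower plays D → Leader plays r at [D] → Follower plays S at [D-r] → (6, 1)
vs WEy: Follower plays W → (9, 9)
vs WEx: Follower plays W → (9, 9)
vs WSy: Follower plays W → (9, 9)
vs WSx: Follower plays W → (9, 9)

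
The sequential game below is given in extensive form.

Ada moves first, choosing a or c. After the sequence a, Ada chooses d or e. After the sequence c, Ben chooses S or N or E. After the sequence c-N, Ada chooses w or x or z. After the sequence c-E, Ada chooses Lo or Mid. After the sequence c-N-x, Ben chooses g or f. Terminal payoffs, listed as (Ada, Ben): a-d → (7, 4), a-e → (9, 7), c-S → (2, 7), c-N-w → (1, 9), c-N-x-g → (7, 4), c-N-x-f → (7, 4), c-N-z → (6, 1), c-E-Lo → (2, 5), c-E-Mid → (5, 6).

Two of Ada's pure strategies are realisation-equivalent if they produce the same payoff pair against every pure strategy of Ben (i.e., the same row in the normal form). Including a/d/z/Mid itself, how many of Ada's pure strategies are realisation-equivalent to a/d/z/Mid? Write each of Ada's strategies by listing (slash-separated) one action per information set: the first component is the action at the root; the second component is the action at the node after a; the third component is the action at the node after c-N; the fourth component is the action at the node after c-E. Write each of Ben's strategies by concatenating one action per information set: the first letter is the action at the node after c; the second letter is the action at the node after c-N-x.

6

Row for a/d/z/Mid (columns Sg, Sf, Ng, Nf, Eg, Ef): (7,4) (7,4) (7,4) (7,4) (7,4) (7,4).
Under a/d/z/Mid, Ada's choice at the node after c-N and at the node after c-E can never be reached regardless of what Ben does, so varying those choices leaves every outcome unchanged.
Holding the reachable choices fixed and varying the unreachable ones freely already gives 3 × 2 = 6 equivalent strategies.
No other strategy reproduces this row, so those 6 are the full class: a/d/w/Lo, a/d/w/Mid, a/d/x/Lo, a/d/x/Mid, a/d/z/Lo, a/d/z/Mid.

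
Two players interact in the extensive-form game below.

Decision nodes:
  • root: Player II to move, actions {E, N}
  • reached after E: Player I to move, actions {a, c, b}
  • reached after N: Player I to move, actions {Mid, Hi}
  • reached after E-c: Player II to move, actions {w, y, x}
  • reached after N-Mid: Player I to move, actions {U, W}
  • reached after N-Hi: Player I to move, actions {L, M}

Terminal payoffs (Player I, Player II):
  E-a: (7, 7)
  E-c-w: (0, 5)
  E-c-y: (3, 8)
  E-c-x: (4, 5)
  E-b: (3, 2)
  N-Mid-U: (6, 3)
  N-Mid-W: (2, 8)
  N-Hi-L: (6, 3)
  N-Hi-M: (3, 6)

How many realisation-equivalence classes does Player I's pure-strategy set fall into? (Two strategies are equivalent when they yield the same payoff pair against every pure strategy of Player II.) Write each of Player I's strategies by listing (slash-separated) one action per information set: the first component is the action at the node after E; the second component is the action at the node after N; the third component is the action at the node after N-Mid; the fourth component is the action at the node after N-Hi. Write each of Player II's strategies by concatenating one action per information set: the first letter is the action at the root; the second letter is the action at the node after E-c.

9

Player I has 24 pure strategies: a/Mid/U/L, a/Mid/U/M, a/Mid/W/L, a/Mid/W/M, a/Hi/U/L, a/Hi/U/M, a/Hi/W/L, a/Hi/W/M, c/Mid/U/L, c/Mid/U/M, c/Mid/W/L, c/Mid/W/M, c/Hi/U/L, c/Hi/U/M, c/Hi/W/L, c/Hi/W/M, b/Mid/U/L, b/Mid/U/M, b/Mid/W/L, b/Mid/W/M, b/Hi/U/L, b/Hi/U/M, b/Hi/W/L, b/Hi/W/M. Columns: Ew, Ey, Ex, Nw, Ny, Nx.
{a/Mid/U/L, a/Mid/U/M, a/Hi/U/L, a/Hi/W/L} → row (7,7) (7,7) (7,7) (6,3) (6,3) (6,3)
{a/Mid/W/L, a/Mid/W/M} → row (7,7) (7,7) (7,7) (2,8) (2,8) (2,8)
{a/Hi/U/M, a/Hi/W/M} → row (7,7) (7,7) (7,7) (3,6) (3,6) (3,6)
{c/Mid/U/L, c/Mid/U/M, c/Hi/U/L, c/Hi/W/L} → row (0,5) (3,8) (4,5) (6,3) (6,3) (6,3)
{c/Mid/W/L, c/Mid/W/M} → row (0,5) (3,8) (4,5) (2,8) (2,8) (2,8)
{c/Hi/U/M, c/Hi/W/M} → row (0,5) (3,8) (4,5) (3,6) (3,6) (3,6)
{b/Mid/U/L, b/Mid/U/M, b/Hi/U/L, b/Hi/W/L} → row (3,2) (3,2) (3,2) (6,3) (6,3) (6,3)
{b/Mid/W/L, b/Mid/W/M} → row (3,2) (3,2) (3,2) (2,8) (2,8) (2,8)
{b/Hi/U/M, b/Hi/W/M} → row (3,2) (3,2) (3,2) (3,6) (3,6) (3,6)
That's 9 distinct rows out of 24 strategies.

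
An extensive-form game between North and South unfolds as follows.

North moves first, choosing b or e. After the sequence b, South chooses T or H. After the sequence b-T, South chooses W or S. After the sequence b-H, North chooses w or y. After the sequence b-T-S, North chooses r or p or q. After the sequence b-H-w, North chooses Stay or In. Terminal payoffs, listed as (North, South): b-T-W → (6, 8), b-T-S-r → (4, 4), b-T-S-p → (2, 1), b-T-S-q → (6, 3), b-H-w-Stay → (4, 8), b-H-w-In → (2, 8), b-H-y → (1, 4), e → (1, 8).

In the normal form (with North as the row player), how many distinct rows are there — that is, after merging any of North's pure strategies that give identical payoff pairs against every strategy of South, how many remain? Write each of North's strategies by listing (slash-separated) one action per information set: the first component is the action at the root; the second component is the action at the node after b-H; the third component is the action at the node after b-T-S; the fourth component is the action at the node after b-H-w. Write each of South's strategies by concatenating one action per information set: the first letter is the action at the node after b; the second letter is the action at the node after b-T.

North has 24 pure strategies: b/w/r/Stay, b/w/r/In, b/w/p/Stay, b/w/p/In, b/w/q/Stay, b/w/q/In, b/y/r/Stay, b/y/r/In, b/y/p/Stay, b/y/p/In, b/y/q/Stay, b/y/q/In, e/w/r/Stay, e/w/r/In, e/w/p/Stay, e/w/p/In, e/w/q/Stay, e/w/q/In, e/y/r/Stay, e/y/r/In, e/y/p/Stay, e/y/p/In, e/y/q/Stay, e/y/q/In. Columns: TW, TS, HW, HS.
{b/w/r/Stay} → row (6,8) (4,4) (4,8) (4,8)
{b/w/r/In} → row (6,8) (4,4) (2,8) (2,8)
{b/w/p/Stay} → row (6,8) (2,1) (4,8) (4,8)
{b/w/p/In} → row (6,8) (2,1) (2,8) (2,8)
{b/w/q/Stay} → row (6,8) (6,3) (4,8) (4,8)
{b/w/q/In} → row (6,8) (6,3) (2,8) (2,8)
{b/y/r/Stay, b/y/r/In} → row (6,8) (4,4) (1,4) (1,4)
{b/y/p/Stay, b/y/p/In} → row (6,8) (2,1) (1,4) (1,4)
{b/y/q/Stay, b/y/q/In} → row (6,8) (6,3) (1,4) (1,4)
{e/w/r/Stay, e/w/r/In, e/w/p/Stay, e/w/p/In, e/w/q/Stay, e/w/q/In, e/y/r/Stay, e/y/r/In, e/y/p/Stay, e/y/p/In, e/y/q/Stay, e/y/q/In} → row (1,8) (1,8) (1,8) (1,8)
That's 10 distinct rows out of 24 strategies.

10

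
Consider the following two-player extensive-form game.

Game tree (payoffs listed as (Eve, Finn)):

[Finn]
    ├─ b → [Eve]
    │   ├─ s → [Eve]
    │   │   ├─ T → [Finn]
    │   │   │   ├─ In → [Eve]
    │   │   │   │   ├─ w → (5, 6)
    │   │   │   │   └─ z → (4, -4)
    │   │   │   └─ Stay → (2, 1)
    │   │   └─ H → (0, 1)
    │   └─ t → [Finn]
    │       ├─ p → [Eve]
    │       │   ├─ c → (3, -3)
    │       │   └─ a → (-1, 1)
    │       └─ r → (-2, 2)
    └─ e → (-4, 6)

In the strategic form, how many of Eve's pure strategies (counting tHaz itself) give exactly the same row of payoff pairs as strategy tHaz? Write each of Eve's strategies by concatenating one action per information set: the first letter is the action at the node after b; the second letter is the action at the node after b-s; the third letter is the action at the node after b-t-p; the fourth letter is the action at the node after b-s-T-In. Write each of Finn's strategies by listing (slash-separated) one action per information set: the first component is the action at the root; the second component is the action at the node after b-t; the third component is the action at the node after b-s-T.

Row for tHaz (columns b/p/In, b/p/Stay, b/r/In, b/r/Stay, e/p/In, e/p/Stay, e/r/In, e/r/Stay): (-1,1) (-1,1) (-2,2) (-2,2) (-4,6) (-4,6) (-4,6) (-4,6).
Under tHaz, Eve's choice at the node after b-s and at the node after b-s-T-In can never be reached regardless of what Finn does, so varying those choices leaves every outcome unchanged.
Holding the reachable choices fixed and varying the unreachable ones freely already gives 2 × 2 = 4 equivalent strategies.
No other strategy reproduces this row, so those 4 are the full class: tTaw, tTaz, tHaw, tHaz.

4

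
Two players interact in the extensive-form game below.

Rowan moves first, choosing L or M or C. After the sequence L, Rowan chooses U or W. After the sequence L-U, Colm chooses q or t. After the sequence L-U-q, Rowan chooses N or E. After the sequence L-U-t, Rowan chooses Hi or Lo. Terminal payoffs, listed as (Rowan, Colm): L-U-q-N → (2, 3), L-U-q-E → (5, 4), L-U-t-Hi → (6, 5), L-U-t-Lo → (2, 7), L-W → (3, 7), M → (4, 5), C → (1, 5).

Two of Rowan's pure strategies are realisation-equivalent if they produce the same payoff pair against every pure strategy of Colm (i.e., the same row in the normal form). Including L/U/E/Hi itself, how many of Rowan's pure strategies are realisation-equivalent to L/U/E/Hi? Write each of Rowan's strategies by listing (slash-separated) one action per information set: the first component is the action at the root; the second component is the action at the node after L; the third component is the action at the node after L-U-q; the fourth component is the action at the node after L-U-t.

Row for L/U/E/Hi (columns q, t): (5,4) (6,5).
Every one of Rowan's information sets is on the play path for some reply by Colm when Rowan follows L/U/E/Hi.
Changing the action at any of them therefore changes at least one column, so only L/U/E/Hi itself gives this row.

1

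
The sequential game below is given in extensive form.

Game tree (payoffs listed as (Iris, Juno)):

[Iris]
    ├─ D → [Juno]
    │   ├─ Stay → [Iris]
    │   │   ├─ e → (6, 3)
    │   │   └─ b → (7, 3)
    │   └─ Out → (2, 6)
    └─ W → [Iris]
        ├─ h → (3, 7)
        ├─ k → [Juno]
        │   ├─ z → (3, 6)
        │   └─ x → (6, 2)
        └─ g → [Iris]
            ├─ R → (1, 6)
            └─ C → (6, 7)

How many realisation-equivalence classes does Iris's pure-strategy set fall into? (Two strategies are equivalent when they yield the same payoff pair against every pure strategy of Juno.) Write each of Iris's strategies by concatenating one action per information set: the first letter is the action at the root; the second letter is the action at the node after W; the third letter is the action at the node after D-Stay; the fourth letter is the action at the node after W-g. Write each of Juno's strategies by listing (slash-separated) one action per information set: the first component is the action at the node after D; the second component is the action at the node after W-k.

6

Iris has 24 pure strategies: DheR, DheC, DhbR, DhbC, DkeR, DkeC, DkbR, DkbC, DgeR, DgeC, DgbR, DgbC, WheR, WheC, WhbR, WhbC, WkeR, WkeC, WkbR, WkbC, WgeR, WgeC, WgbR, WgbC. Columns: Stay/z, Stay/x, Out/z, Out/x.
{DheR, DheC, DkeR, DkeC, DgeR, DgeC} → row (6,3) (6,3) (2,6) (2,6)
{DhbR, DhbC, DkbR, DkbC, DgbR, DgbC} → row (7,3) (7,3) (2,6) (2,6)
{WheR, WheC, WhbR, WhbC} → row (3,7) (3,7) (3,7) (3,7)
{WkeR, WkeC, WkbR, WkbC} → row (3,6) (6,2) (3,6) (6,2)
{WgeR, WgbR} → row (1,6) (1,6) (1,6) (1,6)
{WgeC, WgbC} → row (6,7) (6,7) (6,7) (6,7)
That's 6 distinct rows out of 24 strategies.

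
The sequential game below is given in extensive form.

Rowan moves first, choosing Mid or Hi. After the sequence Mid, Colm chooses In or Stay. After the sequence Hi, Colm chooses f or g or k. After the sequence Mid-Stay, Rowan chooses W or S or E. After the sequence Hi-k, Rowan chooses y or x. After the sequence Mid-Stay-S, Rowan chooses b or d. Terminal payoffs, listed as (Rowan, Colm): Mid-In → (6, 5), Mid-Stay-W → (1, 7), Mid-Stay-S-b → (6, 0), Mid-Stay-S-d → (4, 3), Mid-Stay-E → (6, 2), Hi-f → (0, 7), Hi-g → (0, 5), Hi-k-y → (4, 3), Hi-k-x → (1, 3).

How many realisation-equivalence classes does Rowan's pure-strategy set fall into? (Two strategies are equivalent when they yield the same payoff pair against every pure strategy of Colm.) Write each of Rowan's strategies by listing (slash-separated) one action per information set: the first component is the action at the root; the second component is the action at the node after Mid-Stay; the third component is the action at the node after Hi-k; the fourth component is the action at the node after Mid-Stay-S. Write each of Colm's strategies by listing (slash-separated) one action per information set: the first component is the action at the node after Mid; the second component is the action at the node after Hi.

6

Rowan has 24 pure strategies: Mid/W/y/b, Mid/W/y/d, Mid/W/x/b, Mid/W/x/d, Mid/S/y/b, Mid/S/y/d, Mid/S/x/b, Mid/S/x/d, Mid/E/y/b, Mid/E/y/d, Mid/E/x/b, Mid/E/x/d, Hi/W/y/b, Hi/W/y/d, Hi/W/x/b, Hi/W/x/d, Hi/S/y/b, Hi/S/y/d, Hi/S/x/b, Hi/S/x/d, Hi/E/y/b, Hi/E/y/d, Hi/E/x/b, Hi/E/x/d. Columns: In/f, In/g, In/k, Stay/f, Stay/g, Stay/k.
{Mid/W/y/b, Mid/W/y/d, Mid/W/x/b, Mid/W/x/d} → row (6,5) (6,5) (6,5) (1,7) (1,7) (1,7)
{Mid/S/y/b, Mid/S/x/b} → row (6,5) (6,5) (6,5) (6,0) (6,0) (6,0)
{Mid/S/y/d, Mid/S/x/d} → row (6,5) (6,5) (6,5) (4,3) (4,3) (4,3)
{Mid/E/y/b, Mid/E/y/d, Mid/E/x/b, Mid/E/x/d} → row (6,5) (6,5) (6,5) (6,2) (6,2) (6,2)
{Hi/W/y/b, Hi/W/y/d, Hi/S/y/b, Hi/S/y/d, Hi/E/y/b, Hi/E/y/d} → row (0,7) (0,5) (4,3) (0,7) (0,5) (4,3)
{Hi/W/x/b, Hi/W/x/d, Hi/S/x/b, Hi/S/x/d, Hi/E/x/b, Hi/E/x/d} → row (0,7) (0,5) (1,3) (0,7) (0,5) (1,3)
That's 6 distinct rows out of 24 strategies.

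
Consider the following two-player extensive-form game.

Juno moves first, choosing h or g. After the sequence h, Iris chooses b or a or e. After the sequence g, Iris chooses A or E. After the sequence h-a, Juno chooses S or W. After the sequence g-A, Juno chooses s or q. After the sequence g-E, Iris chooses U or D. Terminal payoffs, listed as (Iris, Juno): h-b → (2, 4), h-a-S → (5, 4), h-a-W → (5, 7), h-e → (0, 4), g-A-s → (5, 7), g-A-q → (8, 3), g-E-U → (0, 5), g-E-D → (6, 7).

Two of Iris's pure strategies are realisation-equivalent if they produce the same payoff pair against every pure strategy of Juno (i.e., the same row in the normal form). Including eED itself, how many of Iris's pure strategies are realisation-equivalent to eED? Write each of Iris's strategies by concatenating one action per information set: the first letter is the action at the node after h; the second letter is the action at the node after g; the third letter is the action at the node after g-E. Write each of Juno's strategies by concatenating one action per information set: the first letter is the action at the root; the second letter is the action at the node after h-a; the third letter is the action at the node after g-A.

Row for eED (columns hSs, hSq, hWs, hWq, gSs, gSq, gWs, gWq): (0,4) (0,4) (0,4) (0,4) (6,7) (6,7) (6,7) (6,7).
Every one of Iris's information sets is on the play path for some reply by Juno when Iris follows eED.
Changing the action at any of them therefore changes at least one column, so only eED itself gives this row.

1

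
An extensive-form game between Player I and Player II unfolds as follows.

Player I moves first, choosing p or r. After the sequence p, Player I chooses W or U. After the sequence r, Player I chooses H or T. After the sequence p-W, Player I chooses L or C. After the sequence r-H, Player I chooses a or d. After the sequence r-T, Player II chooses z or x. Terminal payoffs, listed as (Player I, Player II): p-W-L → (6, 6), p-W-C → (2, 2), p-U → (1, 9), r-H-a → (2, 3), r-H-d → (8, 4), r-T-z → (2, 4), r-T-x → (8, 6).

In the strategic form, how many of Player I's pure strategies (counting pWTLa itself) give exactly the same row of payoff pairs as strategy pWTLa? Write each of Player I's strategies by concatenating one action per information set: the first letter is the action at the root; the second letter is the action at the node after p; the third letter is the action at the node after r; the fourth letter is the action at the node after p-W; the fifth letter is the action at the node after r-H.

4

Row for pWTLa (columns z, x): (6,6) (6,6).
Under pWTLa, Player I's choice at the node after r and at the node after r-H can never be reached regardless of what Player II does, so varying those choices leaves every outcome unchanged.
Holding the reachable choices fixed and varying the unreachable ones freely already gives 2 × 2 = 4 equivalent strategies.
No other strategy reproduces this row, so those 4 are the full class: pWHLa, pWHLd, pWTLa, pWTLd.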